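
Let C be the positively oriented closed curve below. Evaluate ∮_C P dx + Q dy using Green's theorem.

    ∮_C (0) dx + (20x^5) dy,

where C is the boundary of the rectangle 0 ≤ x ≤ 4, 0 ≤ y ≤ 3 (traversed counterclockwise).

Green's theorem converts the closed line integral into a double integral over the enclosed region D:

    ∮_C P dx + Q dy = ∬_D (∂Q/∂x - ∂P/∂y) dA.

Here P = 0, Q = 20x^5, so

    ∂Q/∂x = 100x^4,    ∂P/∂y = 0,
    ∂Q/∂x - ∂P/∂y = 100x^4.

D is the region 0 ≤ x ≤ 4, 0 ≤ y ≤ 3. Evaluating the double integral:

    ∬_D (100x^4) dA = ∫_0^{4} ∫_0^{3} (100x^4) dy dx.

Inner (y from 0 to 3): 300x^4.
Outer (x from 0 to 4): 61440.

Therefore ∮_C P dx + Q dy = 61440.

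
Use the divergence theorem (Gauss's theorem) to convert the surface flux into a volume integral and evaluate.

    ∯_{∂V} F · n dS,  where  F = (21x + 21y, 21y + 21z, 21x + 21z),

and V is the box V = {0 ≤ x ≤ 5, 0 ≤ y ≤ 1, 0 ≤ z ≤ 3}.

By the divergence theorem,

    ∯_{∂V} F · n dS = ∭_V (∇ · F) dV.

Compute the divergence:
    ∇ · F = ∂F_x/∂x + ∂F_y/∂y + ∂F_z/∂z = 21 + 21 + 21 = 63.

V is a rectangular box, so dV = dx dy dz with 0 ≤ x ≤ 5, 0 ≤ y ≤ 1, 0 ≤ z ≤ 3.

Integrate (63) over V as an iterated integral:

    ∭_V (∇·F) dV = ∫_0^{5} ∫_0^{1} ∫_0^{3} (63) dz dy dx.

Inner (z from 0 to 3): 189.
Middle (y from 0 to 1): 189.
Outer (x from 0 to 5): 945.

Therefore ∯_{∂V} F · n dS = 945.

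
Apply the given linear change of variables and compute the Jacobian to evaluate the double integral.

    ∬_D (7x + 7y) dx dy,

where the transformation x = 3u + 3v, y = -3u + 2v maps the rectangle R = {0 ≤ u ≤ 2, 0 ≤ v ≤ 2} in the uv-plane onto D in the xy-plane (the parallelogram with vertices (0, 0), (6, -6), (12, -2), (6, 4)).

Compute the Jacobian determinant of (x, y) with respect to (u, v):

    ∂(x,y)/∂(u,v) = | 3  3 | = (3)(2) - (3)(-3) = 15.
                   | -3  2 |

Its absolute value is |J| = 15 (the area scaling factor).

Substituting x = 3u + 3v, y = -3u + 2v into the integrand,

    7x + 7y → 35v,

so the integral becomes

    ∬_R (35v) · |J| du dv = ∫_0^2 ∫_0^2 (525v) dv du.

Inner (v): 1050.
Outer (u): 2100.

Therefore ∬_D (7x + 7y) dx dy = 2100.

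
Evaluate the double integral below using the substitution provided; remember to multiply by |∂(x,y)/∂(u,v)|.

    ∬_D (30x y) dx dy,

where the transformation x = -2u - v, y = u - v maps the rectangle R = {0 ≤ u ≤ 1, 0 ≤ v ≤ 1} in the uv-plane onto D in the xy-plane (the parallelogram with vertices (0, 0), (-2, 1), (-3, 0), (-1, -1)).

Compute the Jacobian determinant of (x, y) with respect to (u, v):

    ∂(x,y)/∂(u,v) = | -2  -1 | = (-2)(-1) - (-1)(1) = 3.
                   | 1  -1 |

Its absolute value is |J| = 3 (the area scaling factor).

Substituting x = -2u - v, y = u - v into the integrand,

    30x y → -60u^2 + 30u v + 30v^2,

so the integral becomes

    ∬_R (-60u^2 + 30u v + 30v^2) · |J| du dv = ∫_0^1 ∫_0^1 (-180u^2 + 90u v + 90v^2) dv du.

Inner (v): -180u^2 + 45u + 30.
Outer (u): -15/2.

Therefore ∬_D (30x y) dx dy = -15/2.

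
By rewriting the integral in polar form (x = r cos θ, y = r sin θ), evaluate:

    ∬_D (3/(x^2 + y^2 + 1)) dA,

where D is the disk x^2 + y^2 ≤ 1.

The region D is 0 ≤ r ≤ 1, 0 ≤ θ ≤ 2π in polar coordinates, where x = r cos(θ), y = r sin(θ), and dA = r dr dθ.

Under the substitution, the integrand becomes 3/(r^2 + 1), so

    ∬_D (3/(x^2 + y^2 + 1)) dA = ∫_{0}^{2π} ∫_{0}^{1} (3/(r^2 + 1)) · r dr dθ.

Inner integral (in r): ∫_{0}^{1} (3/(r^2 + 1)) · r dr = 3log(2)/2.

Outer integral (in θ): ∫_{0}^{2π} (3log(2)/2) dθ = 3π log(2).

Therefore ∬_D (3/(x^2 + y^2 + 1)) dA = 3π log(2).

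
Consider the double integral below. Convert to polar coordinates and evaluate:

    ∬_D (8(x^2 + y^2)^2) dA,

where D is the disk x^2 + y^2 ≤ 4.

The region D is 0 ≤ r ≤ 2, 0 ≤ θ ≤ 2π in polar coordinates, where x = r cos(θ), y = r sin(θ), and dA = r dr dθ.

Under the substitution, the integrand becomes 8r^4, so

    ∬_D (8(x^2 + y^2)^2) dA = ∫_{0}^{2π} ∫_{0}^{2} (8r^4) · r dr dθ.

Inner integral (in r): ∫_{0}^{2} (8r^4) · r dr = 256/3.

Outer integral (in θ): ∫_{0}^{2π} (256/3) dθ = 512π/3.

Therefore ∬_D (8(x^2 + y^2)^2) dA = 512π/3.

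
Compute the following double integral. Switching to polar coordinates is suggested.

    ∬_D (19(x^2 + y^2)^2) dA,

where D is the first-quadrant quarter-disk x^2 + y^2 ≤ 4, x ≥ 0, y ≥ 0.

The region D is 0 ≤ r ≤ 2, 0 ≤ θ ≤ π/2 in polar coordinates, where x = r cos(θ), y = r sin(θ), and dA = r dr dθ.

Under the substitution, the integrand becomes 19r^4, so

    ∬_D (19(x^2 + y^2)^2) dA = ∫_{0}^{π/2} ∫_{0}^{2} (19r^4) · r dr dθ.

Inner integral (in r): ∫_{0}^{2} (19r^4) · r dr = 608/3.

Outer integral (in θ): ∫_{0}^{π/2} (608/3) dθ = 304π/3.

Therefore ∬_D (19(x^2 + y^2)^2) dA = 304π/3.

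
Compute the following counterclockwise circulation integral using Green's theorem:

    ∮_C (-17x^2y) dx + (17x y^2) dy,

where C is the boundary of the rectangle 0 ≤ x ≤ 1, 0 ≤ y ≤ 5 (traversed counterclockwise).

Green's theorem converts the closed line integral into a double integral over the enclosed region D:

    ∮_C P dx + Q dy = ∬_D (∂Q/∂x - ∂P/∂y) dA.

Here P = -17x^2y, Q = 17x y^2, so

    ∂Q/∂x = 17y^2,    ∂P/∂y = -17x^2,
    ∂Q/∂x - ∂P/∂y = 17x^2 + 17y^2.

D is the region 0 ≤ x ≤ 1, 0 ≤ y ≤ 5. Evaluating the double integral:

    ∬_D (17x^2 + 17y^2) dA = ∫_0^{1} ∫_0^{5} (17x^2 + 17y^2) dy dx.

Inner (y from 0 to 5): 85x^2 + 2125/3.
Outer (x from 0 to 1): 2210/3.

Therefore ∮_C P dx + Q dy = 2210/3.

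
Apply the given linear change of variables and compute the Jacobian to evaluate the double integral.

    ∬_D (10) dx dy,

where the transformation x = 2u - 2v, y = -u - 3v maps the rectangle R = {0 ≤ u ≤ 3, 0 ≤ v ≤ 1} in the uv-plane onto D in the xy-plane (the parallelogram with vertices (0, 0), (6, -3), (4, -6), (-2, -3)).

Compute the Jacobian determinant of (x, y) with respect to (u, v):

    ∂(x,y)/∂(u,v) = | 2  -2 | = (2)(-3) - (-2)(-1) = -8.
                   | -1  -3 |

Its absolute value is |J| = 8 (the area scaling factor).

Substituting x = 2u - 2v, y = -u - 3v into the integrand,

    10 → 10,

so the integral becomes

    ∬_R (10) · |J| du dv = ∫_0^3 ∫_0^1 (80) dv du.

Inner (v): 80.
Outer (u): 240.

Therefore ∬_D (10) dx dy = 240.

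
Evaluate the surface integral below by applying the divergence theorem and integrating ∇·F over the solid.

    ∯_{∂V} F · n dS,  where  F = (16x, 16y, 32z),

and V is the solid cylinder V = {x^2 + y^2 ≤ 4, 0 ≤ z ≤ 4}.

By the divergence theorem,

    ∯_{∂V} F · n dS = ∭_V (∇ · F) dV.

Compute the divergence:
    ∇ · F = ∂F_x/∂x + ∂F_y/∂y + ∂F_z/∂z = 16 + 16 + 32 = 64.

In cylindrical coordinates, x = r cos(θ), y = r sin(θ), z = z, dV = r dr dθ dz, with 0 ≤ r ≤ 2, 0 ≤ θ ≤ 2π, 0 ≤ z ≤ 4.

The integrand, after substitution and multiplying by the volume element, becomes (64) · r, so

    ∭_V (∇·F) dV = ∫_0^{2π} ∫_0^{2} ∫_0^{4} (64) · r dz dr dθ.

Inner (z from 0 to 4): 256r.
Middle (r from 0 to 2): 512.
Outer (θ from 0 to 2π): 1024π.

Therefore ∯_{∂V} F · n dS = 1024π.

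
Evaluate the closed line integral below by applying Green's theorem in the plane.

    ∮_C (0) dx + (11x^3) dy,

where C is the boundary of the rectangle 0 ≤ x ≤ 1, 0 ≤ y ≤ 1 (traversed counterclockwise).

Green's theorem converts the closed line integral into a double integral over the enclosed region D:

    ∮_C P dx + Q dy = ∬_D (∂Q/∂x - ∂P/∂y) dA.

Here P = 0, Q = 11x^3, so

    ∂Q/∂x = 33x^2,    ∂P/∂y = 0,
    ∂Q/∂x - ∂P/∂y = 33x^2.

D is the region 0 ≤ x ≤ 1, 0 ≤ y ≤ 1. Evaluating the double integral:

    ∬_D (33x^2) dA = ∫_0^{1} ∫_0^{1} (33x^2) dy dx.

Inner (y from 0 to 1): 33x^2.
Outer (x from 0 to 1): 11.

Therefore ∮_C P dx + Q dy = 11.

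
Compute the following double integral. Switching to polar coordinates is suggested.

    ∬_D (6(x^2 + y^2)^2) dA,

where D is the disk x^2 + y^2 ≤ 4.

The region D is 0 ≤ r ≤ 2, 0 ≤ θ ≤ 2π in polar coordinates, where x = r cos(θ), y = r sin(θ), and dA = r dr dθ.

Under the substitution, the integrand becomes 6r^4, so

    ∬_D (6(x^2 + y^2)^2) dA = ∫_{0}^{2π} ∫_{0}^{2} (6r^4) · r dr dθ.

Inner integral (in r): ∫_{0}^{2} (6r^4) · r dr = 64.

Outer integral (in θ): ∫_{0}^{2π} (64) dθ = 128π.

Therefore ∬_D (6(x^2 + y^2)^2) dA = 128π.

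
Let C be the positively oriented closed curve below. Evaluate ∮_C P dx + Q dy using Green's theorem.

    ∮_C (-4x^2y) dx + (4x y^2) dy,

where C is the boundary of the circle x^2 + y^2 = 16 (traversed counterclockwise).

Green's theorem converts the closed line integral into a double integral over the enclosed region D:

    ∮_C P dx + Q dy = ∬_D (∂Q/∂x - ∂P/∂y) dA.

Here P = -4x^2y, Q = 4x y^2, so

    ∂Q/∂x = 4y^2,    ∂P/∂y = -4x^2,
    ∂Q/∂x - ∂P/∂y = 4x^2 + 4y^2.

D is the region x^2 + y^2 ≤ 16. Evaluating the double integral:

In polar coordinates (x = r cos θ, y = r sin θ, dA = r dr dθ) the integrand becomes 4r^2, so

    ∬_D (4x^2 + 4y^2) dA = ∫_0^{2π} ∫_0^{4} (4r^2) · r dr dθ.

Inner (r from 0 to 4): 256.
Outer (θ from 0 to 2π): 512π.

Therefore ∮_C P dx + Q dy = 512π.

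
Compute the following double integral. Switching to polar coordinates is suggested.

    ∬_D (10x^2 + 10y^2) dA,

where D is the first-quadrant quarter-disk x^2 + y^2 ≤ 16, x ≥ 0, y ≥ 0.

The region D is 0 ≤ r ≤ 4, 0 ≤ θ ≤ π/2 in polar coordinates, where x = r cos(θ), y = r sin(θ), and dA = r dr dθ.

Under the substitution, the integrand becomes 10r^2, so

    ∬_D (10x^2 + 10y^2) dA = ∫_{0}^{π/2} ∫_{0}^{4} (10r^2) · r dr dθ.

Inner integral (in r): ∫_{0}^{4} (10r^2) · r dr = 640.

Outer integral (in θ): ∫_{0}^{π/2} (640) dθ = 320π.

Therefore ∬_D (10x^2 + 10y^2) dA = 320π.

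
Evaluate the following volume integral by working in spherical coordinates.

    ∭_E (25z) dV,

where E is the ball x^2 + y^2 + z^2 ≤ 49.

In spherical coordinates, x = ρ sin(φ) cos(θ), y = ρ sin(φ) sin(θ), z = ρ cos(φ), and dV = ρ^2 sin(φ) dρ dφ dθ.

The integrand becomes 25ρ cos(φ), so

    ∭_E (25z) dV = ∫_{0}^{2π} ∫_{0}^{π} ∫_{0}^{7} (25ρ cos(φ)) · ρ^2 sin(φ) dρ dφ dθ.

Inner (ρ): 60025sin(2φ)/8.
Middle (φ): 0.
Outer (θ): 0.

Therefore the triple integral equals 0.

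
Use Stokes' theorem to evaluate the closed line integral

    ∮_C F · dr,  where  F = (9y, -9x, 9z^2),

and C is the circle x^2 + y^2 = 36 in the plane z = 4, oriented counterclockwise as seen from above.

Let S be the flat disk x^2 + y^2 ≤ 36 in the plane z = 4, with upward unit normal n̂ = ẑ. By Stokes' theorem,

    ∮_C F · dr = ∬_S (∇ × F) · n̂ dS = ∬_D (curl F)_z dA,

where D is the disk x^2 + y^2 ≤ 36.

Compute the curl of F = (9y, -9x, 9z^2):
    (∇ × F)_x = ∂F_z/∂y - ∂F_y/∂z = 0,
    (∇ × F)_y = ∂F_x/∂z - ∂F_z/∂x = 0,
    (∇ × F)_z = ∂F_y/∂x - ∂F_x/∂y = -18.

On z = 4, (curl F)_z = -18.

Convert to polar (x = r cos θ, y = r sin θ, dA = r dr dθ); the integrand becomes -18, so

    ∬_D (curl F)_z dA = ∫_0^{2π} ∫_0^{6} (-18) · r dr dθ.

Inner (r from 0 to 6): -324.
Outer (θ from 0 to 2π): -648π.

Therefore ∮_C F · dr = -648π.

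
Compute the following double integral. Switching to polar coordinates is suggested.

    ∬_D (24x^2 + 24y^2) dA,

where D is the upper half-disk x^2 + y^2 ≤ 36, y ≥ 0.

The region D is 0 ≤ r ≤ 6, 0 ≤ θ ≤ π in polar coordinates, where x = r cos(θ), y = r sin(θ), and dA = r dr dθ.

Under the substitution, the integrand becomes 24r^2, so

    ∬_D (24x^2 + 24y^2) dA = ∫_{0}^{π} ∫_{0}^{6} (24r^2) · r dr dθ.

Inner integral (in r): ∫_{0}^{6} (24r^2) · r dr = 7776.

Outer integral (in θ): ∫_{0}^{π} (7776) dθ = 7776π.

Therefore ∬_D (24x^2 + 24y^2) dA = 7776π.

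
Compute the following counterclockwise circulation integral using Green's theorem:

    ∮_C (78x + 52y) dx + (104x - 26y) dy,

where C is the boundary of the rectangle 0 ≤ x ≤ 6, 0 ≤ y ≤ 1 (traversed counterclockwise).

Green's theorem converts the closed line integral into a double integral over the enclosed region D:

    ∮_C P dx + Q dy = ∬_D (∂Q/∂x - ∂P/∂y) dA.

Here P = 78x + 52y, Q = 104x - 26y, so

    ∂Q/∂x = 104,    ∂P/∂y = 52,
    ∂Q/∂x - ∂P/∂y = 52.

D is the region 0 ≤ x ≤ 6, 0 ≤ y ≤ 1. Evaluating the double integral:

    ∬_D (52) dA = ∫_0^{6} ∫_0^{1} (52) dy dx.

Inner (y from 0 to 1): 52.
Outer (x from 0 to 6): 312.

Therefore ∮_C P dx + Q dy = 312.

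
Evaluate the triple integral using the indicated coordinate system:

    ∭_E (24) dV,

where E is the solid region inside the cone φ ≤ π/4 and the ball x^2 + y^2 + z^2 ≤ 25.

In spherical coordinates, x = ρ sin(φ) cos(θ), y = ρ sin(φ) sin(θ), z = ρ cos(φ), and dV = ρ^2 sin(φ) dρ dφ dθ.

The integrand becomes 24, so

    ∭_E (24) dV = ∫_{0}^{2π} ∫_{0}^{π/4} ∫_{0}^{5} (24) · ρ^2 sin(φ) dρ dφ dθ.

Inner (ρ): 1000sin(φ).
Middle (φ): 1000 - 500sqrt(2).
Outer (θ): 1000π (2 - sqrt(2)).

Therefore the triple integral equals 1000π (2 - sqrt(2)).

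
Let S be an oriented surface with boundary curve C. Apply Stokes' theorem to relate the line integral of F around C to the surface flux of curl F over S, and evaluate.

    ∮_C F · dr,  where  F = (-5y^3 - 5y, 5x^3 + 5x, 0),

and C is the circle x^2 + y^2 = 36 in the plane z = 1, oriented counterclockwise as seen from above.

Let S be the flat disk x^2 + y^2 ≤ 36 in the plane z = 1, with upward unit normal n̂ = ẑ. By Stokes' theorem,

    ∮_C F · dr = ∬_S (∇ × F) · n̂ dS = ∬_D (curl F)_z dA,

where D is the disk x^2 + y^2 ≤ 36.

Compute the curl of F = (-5y^3 - 5y, 5x^3 + 5x, 0):
    (∇ × F)_x = ∂F_z/∂y - ∂F_y/∂z = 0,
    (∇ × F)_y = ∂F_x/∂z - ∂F_z/∂x = 0,
    (∇ × F)_z = ∂F_y/∂x - ∂F_x/∂y = 15x^2 + 15y^2 + 10.

On z = 1, (curl F)_z = 15x^2 + 15y^2 + 10.

Convert to polar (x = r cos θ, y = r sin θ, dA = r dr dθ); the integrand becomes 15r^2 + 10, so

    ∬_D (curl F)_z dA = ∫_0^{2π} ∫_0^{6} (15r^2 + 10) · r dr dθ.

Inner (r from 0 to 6): 5040.
Outer (θ from 0 to 2π): 10080π.

Therefore ∮_C F · dr = 10080π.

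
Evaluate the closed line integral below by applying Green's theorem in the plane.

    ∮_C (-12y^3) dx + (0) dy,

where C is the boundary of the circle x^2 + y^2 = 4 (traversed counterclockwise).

Green's theorem converts the closed line integral into a double integral over the enclosed region D:

    ∮_C P dx + Q dy = ∬_D (∂Q/∂x - ∂P/∂y) dA.

Here P = -12y^3, Q = 0, so

    ∂Q/∂x = 0,    ∂P/∂y = -36y^2,
    ∂Q/∂x - ∂P/∂y = 36y^2.

D is the region x^2 + y^2 ≤ 4. Evaluating the double integral:

In polar coordinates (x = r cos θ, y = r sin θ, dA = r dr dθ) the integrand becomes 36r^2sin(θ)^2, so

    ∬_D (36y^2) dA = ∫_0^{2π} ∫_0^{2} (36r^2sin(θ)^2) · r dr dθ.

Inner (r from 0 to 2): 144sin(θ)^2.
Outer (θ from 0 to 2π): 144π.

Therefore ∮_C P dx + Q dy = 144π.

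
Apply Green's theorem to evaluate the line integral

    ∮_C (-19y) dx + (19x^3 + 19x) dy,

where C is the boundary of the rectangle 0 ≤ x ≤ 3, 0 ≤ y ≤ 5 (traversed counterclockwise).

Green's theorem converts the closed line integral into a double integral over the enclosed region D:

    ∮_C P dx + Q dy = ∬_D (∂Q/∂x - ∂P/∂y) dA.

Here P = -19y, Q = 19x^3 + 19x, so

    ∂Q/∂x = 57x^2 + 19,    ∂P/∂y = -19,
    ∂Q/∂x - ∂P/∂y = 57x^2 + 38.

D is the region 0 ≤ x ≤ 3, 0 ≤ y ≤ 5. Evaluating the double integral:

    ∬_D (57x^2 + 38) dA = ∫_0^{3} ∫_0^{5} (57x^2 + 38) dy dx.

Inner (y from 0 to 5): 285x^2 + 190.
Outer (x from 0 to 3): 3135.

Therefore ∮_C P dx + Q dy = 3135.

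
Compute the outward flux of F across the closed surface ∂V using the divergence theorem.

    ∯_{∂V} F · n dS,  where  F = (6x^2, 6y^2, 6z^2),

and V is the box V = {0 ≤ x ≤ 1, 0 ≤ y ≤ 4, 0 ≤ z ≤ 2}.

By the divergence theorem,

    ∯_{∂V} F · n dS = ∭_V (∇ · F) dV.

Compute the divergence:
    ∇ · F = ∂F_x/∂x + ∂F_y/∂y + ∂F_z/∂z = 12x + 12y + 12z.

V is a rectangular box, so dV = dx dy dz with 0 ≤ x ≤ 1, 0 ≤ y ≤ 4, 0 ≤ z ≤ 2.

Integrate (12x + 12y + 12z) over V as an iterated integral:

    ∭_V (∇·F) dV = ∫_0^{1} ∫_0^{4} ∫_0^{2} (12x + 12y + 12z) dz dy dx.

Inner (z from 0 to 2): 24x + 24y + 24.
Middle (y from 0 to 4): 96x + 288.
Outer (x from 0 to 1): 336.

Therefore ∯_{∂V} F · n dS = 336.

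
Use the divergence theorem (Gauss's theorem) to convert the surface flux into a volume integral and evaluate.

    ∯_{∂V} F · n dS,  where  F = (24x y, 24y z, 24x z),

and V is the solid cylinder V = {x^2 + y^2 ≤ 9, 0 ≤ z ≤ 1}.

By the divergence theorem,

    ∯_{∂V} F · n dS = ∭_V (∇ · F) dV.

Compute the divergence:
    ∇ · F = ∂F_x/∂x + ∂F_y/∂y + ∂F_z/∂z = 24y + 24z + 24x = 24x + 24y + 24z.

In cylindrical coordinates, x = r cos(θ), y = r sin(θ), z = z, dV = r dr dθ dz, with 0 ≤ r ≤ 3, 0 ≤ θ ≤ 2π, 0 ≤ z ≤ 1.

The integrand, after substitution and multiplying by the volume element, becomes (24sqrt(2)r sin(θ + π/4) + 24z) · r, so

    ∭_V (∇·F) dV = ∫_0^{2π} ∫_0^{3} ∫_0^{1} (24sqrt(2)r sin(θ + π/4) + 24z) · r dz dr dθ.

Inner (z from 0 to 1): 12r (2sqrt(2)r sin(θ + π/4) + 1).
Middle (r from 0 to 3): 216sqrt(2)sin(θ + π/4) + 54.
Outer (θ from 0 to 2π): 108π.

Therefore ∯_{∂V} F · n dS = 108π.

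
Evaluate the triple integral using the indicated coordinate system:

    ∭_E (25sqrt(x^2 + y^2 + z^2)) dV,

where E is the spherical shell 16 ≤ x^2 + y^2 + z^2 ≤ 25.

In spherical coordinates, x = ρ sin(φ) cos(θ), y = ρ sin(φ) sin(θ), z = ρ cos(φ), and dV = ρ^2 sin(φ) dρ dφ dθ.

The integrand becomes 25ρ, so

    ∭_E (25sqrt(x^2 + y^2 + z^2)) dV = ∫_{0}^{2π} ∫_{0}^{π} ∫_{4}^{5} (25ρ) · ρ^2 sin(φ) dρ dφ dθ.

Inner (ρ): 9225sin(φ)/4.
Middle (φ): 9225/2.
Outer (θ): 9225π.

Therefore the triple integral equals 9225π.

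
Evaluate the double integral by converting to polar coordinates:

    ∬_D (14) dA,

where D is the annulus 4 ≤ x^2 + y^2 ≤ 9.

The region D is 2 ≤ r ≤ 3, 0 ≤ θ ≤ 2π in polar coordinates, where x = r cos(θ), y = r sin(θ), and dA = r dr dθ.

Under the substitution, the integrand becomes 14, so

    ∬_D (14) dA = ∫_{0}^{2π} ∫_{2}^{3} (14) · r dr dθ.

Inner integral (in r): ∫_{2}^{3} (14) · r dr = 35.

Outer integral (in θ): ∫_{0}^{2π} (35) dθ = 70π.

Therefore ∬_D (14) dA = 70π.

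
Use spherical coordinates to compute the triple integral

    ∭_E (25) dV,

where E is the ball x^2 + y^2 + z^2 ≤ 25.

In spherical coordinates, x = ρ sin(φ) cos(θ), y = ρ sin(φ) sin(θ), z = ρ cos(φ), and dV = ρ^2 sin(φ) dρ dφ dθ.

The integrand becomes 25, so

    ∭_E (25) dV = ∫_{0}^{2π} ∫_{0}^{π} ∫_{0}^{5} (25) · ρ^2 sin(φ) dρ dφ dθ.

Inner (ρ): 3125sin(φ)/3.
Middle (φ): 6250/3.
Outer (θ): 12500π/3.

Therefore the triple integral equals 12500π/3.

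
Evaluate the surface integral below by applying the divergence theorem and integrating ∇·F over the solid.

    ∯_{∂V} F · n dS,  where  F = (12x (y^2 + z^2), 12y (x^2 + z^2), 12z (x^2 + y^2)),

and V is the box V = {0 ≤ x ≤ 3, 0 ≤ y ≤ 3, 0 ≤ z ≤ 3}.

By the divergence theorem,

    ∯_{∂V} F · n dS = ∭_V (∇ · F) dV.

Compute the divergence:
    ∇ · F = ∂F_x/∂x + ∂F_y/∂y + ∂F_z/∂z = 12y^2 + 12z^2 + 12x^2 + 12z^2 + 12x^2 + 12y^2 = 24x^2 + 24y^2 + 24z^2.

V is a rectangular box, so dV = dx dy dz with 0 ≤ x ≤ 3, 0 ≤ y ≤ 3, 0 ≤ z ≤ 3.

Integrate (24x^2 + 24y^2 + 24z^2) over V as an iterated integral:

    ∭_V (∇·F) dV = ∫_0^{3} ∫_0^{3} ∫_0^{3} (24x^2 + 24y^2 + 24z^2) dz dy dx.

Inner (z from 0 to 3): 72x^2 + 72y^2 + 216.
Middle (y from 0 to 3): 216x^2 + 1296.
Outer (x from 0 to 3): 5832.

Therefore ∯_{∂V} F · n dS = 5832.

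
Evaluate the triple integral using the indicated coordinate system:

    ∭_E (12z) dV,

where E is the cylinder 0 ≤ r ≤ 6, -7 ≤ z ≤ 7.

In cylindrical coordinates, x = r cos(θ), y = r sin(θ), z = z, and dV = r dr dθ dz.

The integrand becomes 12z, so

    ∭_E (12z) dV = ∫_{0}^{2π} ∫_{0}^{6} ∫_{-7}^{7} (12z) · r dz dr dθ.

Inner (z): 0.
Middle (r from 0 to 6): 0.
Outer (θ): 0.

Therefore the triple integral equals 0.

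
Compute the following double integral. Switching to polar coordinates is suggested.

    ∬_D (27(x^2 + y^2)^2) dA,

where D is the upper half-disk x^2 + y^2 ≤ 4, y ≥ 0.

The region D is 0 ≤ r ≤ 2, 0 ≤ θ ≤ π in polar coordinates, where x = r cos(θ), y = r sin(θ), and dA = r dr dθ.

Under the substitution, the integrand becomes 27r^4, so

    ∬_D (27(x^2 + y^2)^2) dA = ∫_{0}^{π} ∫_{0}^{2} (27r^4) · r dr dθ.

Inner integral (in r): ∫_{0}^{2} (27r^4) · r dr = 288.

Outer integral (in θ): ∫_{0}^{π} (288) dθ = 288π.

Therefore ∬_D (27(x^2 + y^2)^2) dA = 288π.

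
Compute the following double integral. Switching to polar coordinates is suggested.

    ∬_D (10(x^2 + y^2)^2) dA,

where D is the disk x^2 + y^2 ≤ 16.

The region D is 0 ≤ r ≤ 4, 0 ≤ θ ≤ 2π in polar coordinates, where x = r cos(θ), y = r sin(θ), and dA = r dr dθ.

Under the substitution, the integrand becomes 10r^4, so

    ∬_D (10(x^2 + y^2)^2) dA = ∫_{0}^{2π} ∫_{0}^{4} (10r^4) · r dr dθ.

Inner integral (in r): ∫_{0}^{4} (10r^4) · r dr = 20480/3.

Outer integral (in θ): ∫_{0}^{2π} (20480/3) dθ = 40960π/3.

Therefore ∬_D (10(x^2 + y^2)^2) dA = 40960π/3.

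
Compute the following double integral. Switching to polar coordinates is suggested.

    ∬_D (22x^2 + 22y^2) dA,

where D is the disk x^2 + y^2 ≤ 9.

The region D is 0 ≤ r ≤ 3, 0 ≤ θ ≤ 2π in polar coordinates, where x = r cos(θ), y = r sin(θ), and dA = r dr dθ.

Under the substitution, the integrand becomes 22r^2, so

    ∬_D (22x^2 + 22y^2) dA = ∫_{0}^{2π} ∫_{0}^{3} (22r^2) · r dr dθ.

Inner integral (in r): ∫_{0}^{3} (22r^2) · r dr = 891/2.

Outer integral (in θ): ∫_{0}^{2π} (891/2) dθ = 891π.

Therefore ∬_D (22x^2 + 22y^2) dA = 891π.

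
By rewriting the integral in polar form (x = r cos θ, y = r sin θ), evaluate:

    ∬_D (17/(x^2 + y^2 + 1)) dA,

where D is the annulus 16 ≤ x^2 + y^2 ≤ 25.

The region D is 4 ≤ r ≤ 5, 0 ≤ θ ≤ 2π in polar coordinates, where x = r cos(θ), y = r sin(θ), and dA = r dr dθ.

Under the substitution, the integrand becomes 17/(r^2 + 1), so

    ∬_D (17/(x^2 + y^2 + 1)) dA = ∫_{0}^{2π} ∫_{4}^{5} (17/(r^2 + 1)) · r dr dθ.

Inner integral (in r): ∫_{4}^{5} (17/(r^2 + 1)) · r dr = log(208827064576sqrt(442)/118587876497).

Outer integral (in θ): ∫_{0}^{2π} (log(208827064576sqrt(442)/118587876497)) dθ = log((208827064576sqrt(442)/118587876497)^(2π)).

Therefore ∬_D (17/(x^2 + y^2 + 1)) dA = log((208827064576sqrt(442)/118587876497)^(2π)).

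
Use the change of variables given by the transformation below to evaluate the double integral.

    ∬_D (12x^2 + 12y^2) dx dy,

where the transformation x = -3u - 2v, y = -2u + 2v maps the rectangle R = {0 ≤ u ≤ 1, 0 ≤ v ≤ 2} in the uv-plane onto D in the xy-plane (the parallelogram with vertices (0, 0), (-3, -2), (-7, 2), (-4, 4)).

Compute the Jacobian determinant of (x, y) with respect to (u, v):

    ∂(x,y)/∂(u,v) = | -3  -2 | = (-3)(2) - (-2)(-2) = -10.
                   | -2  2 |

Its absolute value is |J| = 10 (the area scaling factor).

Substituting x = -3u - 2v, y = -2u + 2v into the integrand,

    12x^2 + 12y^2 → 156u^2 + 48u v + 96v^2,

so the integral becomes

    ∬_R (156u^2 + 48u v + 96v^2) · |J| du dv = ∫_0^1 ∫_0^2 (1560u^2 + 480u v + 960v^2) dv du.

Inner (v): 3120u^2 + 960u + 2560.
Outer (u): 4080.

Therefore ∬_D (12x^2 + 12y^2) dx dy = 4080.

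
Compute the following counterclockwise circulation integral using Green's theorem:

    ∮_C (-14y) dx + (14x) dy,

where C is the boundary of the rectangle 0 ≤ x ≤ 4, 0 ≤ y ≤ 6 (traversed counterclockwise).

Green's theorem converts the closed line integral into a double integral over the enclosed region D:

    ∮_C P dx + Q dy = ∬_D (∂Q/∂x - ∂P/∂y) dA.

Here P = -14y, Q = 14x, so

    ∂Q/∂x = 14,    ∂P/∂y = -14,
    ∂Q/∂x - ∂P/∂y = 28.

D is the region 0 ≤ x ≤ 4, 0 ≤ y ≤ 6. Evaluating the double integral:

    ∬_D (28) dA = ∫_0^{4} ∫_0^{6} (28) dy dx.

Inner (y from 0 to 6): 168.
Outer (x from 0 to 4): 672.

Therefore ∮_C P dx + Q dy = 672.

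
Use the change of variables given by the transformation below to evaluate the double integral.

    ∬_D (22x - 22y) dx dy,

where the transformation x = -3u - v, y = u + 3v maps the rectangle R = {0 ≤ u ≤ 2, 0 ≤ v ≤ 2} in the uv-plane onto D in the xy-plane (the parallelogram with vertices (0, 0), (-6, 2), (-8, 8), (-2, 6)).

Compute the Jacobian determinant of (x, y) with respect to (u, v):

    ∂(x,y)/∂(u,v) = | -3  -1 | = (-3)(3) - (-1)(1) = -8.
                   | 1  3 |

Its absolute value is |J| = 8 (the area scaling factor).

Substituting x = -3u - v, y = u + 3v into the integrand,

    22x - 22y → -88u - 88v,

so the integral becomes

    ∬_R (-88u - 88v) · |J| du dv = ∫_0^2 ∫_0^2 (-704u - 704v) dv du.

Inner (v): -1408u - 1408.
Outer (u): -5632.

Therefore ∬_D (22x - 22y) dx dy = -5632.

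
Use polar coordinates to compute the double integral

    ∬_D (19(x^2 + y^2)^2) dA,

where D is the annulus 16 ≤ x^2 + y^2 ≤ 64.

The region D is 4 ≤ r ≤ 8, 0 ≤ θ ≤ 2π in polar coordinates, where x = r cos(θ), y = r sin(θ), and dA = r dr dθ.

Under the substitution, the integrand becomes 19r^4, so

    ∬_D (19(x^2 + y^2)^2) dA = ∫_{0}^{2π} ∫_{4}^{8} (19r^4) · r dr dθ.

Inner integral (in r): ∫_{4}^{8} (19r^4) · r dr = 817152.

Outer integral (in θ): ∫_{0}^{2π} (817152) dθ = 1634304π.

Therefore ∬_D (19(x^2 + y^2)^2) dA = 1634304π.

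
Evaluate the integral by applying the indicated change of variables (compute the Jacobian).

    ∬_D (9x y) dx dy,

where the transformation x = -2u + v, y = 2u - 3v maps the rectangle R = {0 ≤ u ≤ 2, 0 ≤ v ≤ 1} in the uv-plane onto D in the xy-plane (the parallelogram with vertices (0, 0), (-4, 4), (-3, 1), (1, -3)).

Compute the Jacobian determinant of (x, y) with respect to (u, v):

    ∂(x,y)/∂(u,v) = | -2  1 | = (-2)(-3) - (1)(2) = 4.
                   | 2  -3 |

Its absolute value is |J| = 4 (the area scaling factor).

Substituting x = -2u + v, y = 2u - 3v into the integrand,

    9x y → -36u^2 + 72u v - 27v^2,

so the integral becomes

    ∬_R (-36u^2 + 72u v - 27v^2) · |J| du dv = ∫_0^2 ∫_0^1 (-144u^2 + 288u v - 108v^2) dv du.

Inner (v): -144u^2 + 144u - 36.
Outer (u): -168.

Therefore ∬_D (9x y) dx dy = -168.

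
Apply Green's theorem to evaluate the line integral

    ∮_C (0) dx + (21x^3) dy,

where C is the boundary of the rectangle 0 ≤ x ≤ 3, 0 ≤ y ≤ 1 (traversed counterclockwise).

Green's theorem converts the closed line integral into a double integral over the enclosed region D:

    ∮_C P dx + Q dy = ∬_D (∂Q/∂x - ∂P/∂y) dA.

Here P = 0, Q = 21x^3, so

    ∂Q/∂x = 63x^2,    ∂P/∂y = 0,
    ∂Q/∂x - ∂P/∂y = 63x^2.

D is the region 0 ≤ x ≤ 3, 0 ≤ y ≤ 1. Evaluating the double integral:

    ∬_D (63x^2) dA = ∫_0^{3} ∫_0^{1} (63x^2) dy dx.

Inner (y from 0 to 1): 63x^2.
Outer (x from 0 to 3): 567.

Therefore ∮_C P dx + Q dy = 567.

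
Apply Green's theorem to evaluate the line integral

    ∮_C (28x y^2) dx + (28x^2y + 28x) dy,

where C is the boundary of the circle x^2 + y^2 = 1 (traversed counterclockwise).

Green's theorem converts the closed line integral into a double integral over the enclosed region D:

    ∮_C P dx + Q dy = ∬_D (∂Q/∂x - ∂P/∂y) dA.

Here P = 28x y^2, Q = 28x^2y + 28x, so

    ∂Q/∂x = 56x y + 28,    ∂P/∂y = 56x y,
    ∂Q/∂x - ∂P/∂y = 28.

D is the region x^2 + y^2 ≤ 1. Evaluating the double integral:

In polar coordinates (x = r cos θ, y = r sin θ, dA = r dr dθ) the integrand becomes 28, so

    ∬_D (28) dA = ∫_0^{2π} ∫_0^{1} (28) · r dr dθ.

Inner (r from 0 to 1): 14.
Outer (θ from 0 to 2π): 28π.

Therefore ∮_C P dx + Q dy = 28π.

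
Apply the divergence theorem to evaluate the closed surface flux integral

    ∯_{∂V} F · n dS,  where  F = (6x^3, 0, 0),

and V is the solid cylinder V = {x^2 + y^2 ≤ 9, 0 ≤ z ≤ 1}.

By the divergence theorem,

    ∯_{∂V} F · n dS = ∭_V (∇ · F) dV.

Compute the divergence:
    ∇ · F = ∂F_x/∂x + ∂F_y/∂y + ∂F_z/∂z = 18x^2 + 0 + 0 = 18x^2.

In cylindrical coordinates, x = r cos(θ), y = r sin(θ), z = z, dV = r dr dθ dz, with 0 ≤ r ≤ 3, 0 ≤ θ ≤ 2π, 0 ≤ z ≤ 1.

The integrand, after substitution and multiplying by the volume element, becomes (18r^2cos(θ)^2) · r, so

    ∭_V (∇·F) dV = ∫_0^{2π} ∫_0^{3} ∫_0^{1} (18r^2cos(θ)^2) · r dz dr dθ.

Inner (z from 0 to 1): 18r^3cos(θ)^2.
Middle (r from 0 to 3): 729cos(θ)^2/2.
Outer (θ from 0 to 2π): 729π/2.

Therefore ∯_{∂V} F · n dS = 729π/2.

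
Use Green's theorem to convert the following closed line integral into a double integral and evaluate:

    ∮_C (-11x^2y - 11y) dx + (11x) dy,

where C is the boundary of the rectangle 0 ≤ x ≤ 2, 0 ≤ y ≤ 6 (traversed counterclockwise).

Green's theorem converts the closed line integral into a double integral over the enclosed region D:

    ∮_C P dx + Q dy = ∬_D (∂Q/∂x - ∂P/∂y) dA.

Here P = -11x^2y - 11y, Q = 11x, so

    ∂Q/∂x = 11,    ∂P/∂y = -11x^2 - 11,
    ∂Q/∂x - ∂P/∂y = 11x^2 + 22.

D is the region 0 ≤ x ≤ 2, 0 ≤ y ≤ 6. Evaluating the double integral:

    ∬_D (11x^2 + 22) dA = ∫_0^{2} ∫_0^{6} (11x^2 + 22) dy dx.

Inner (y from 0 to 6): 66x^2 + 132.
Outer (x from 0 to 2): 440.

Therefore ∮_C P dx + Q dy = 440.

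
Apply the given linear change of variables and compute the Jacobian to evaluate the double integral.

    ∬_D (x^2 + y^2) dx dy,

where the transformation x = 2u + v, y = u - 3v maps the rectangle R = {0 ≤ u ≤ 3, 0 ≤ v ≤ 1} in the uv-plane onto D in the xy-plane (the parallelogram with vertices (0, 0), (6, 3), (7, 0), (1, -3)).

Compute the Jacobian determinant of (x, y) with respect to (u, v):

    ∂(x,y)/∂(u,v) = | 2  1 | = (2)(-3) - (1)(1) = -7.
                   | 1  -3 |

Its absolute value is |J| = 7 (the area scaling factor).

Substituting x = 2u + v, y = u - 3v into the integrand,

    x^2 + y^2 → 5u^2 - 2u v + 10v^2,

so the integral becomes

    ∬_R (5u^2 - 2u v + 10v^2) · |J| du dv = ∫_0^3 ∫_0^1 (35u^2 - 14u v + 70v^2) dv du.

Inner (v): 35u^2 - 7u + 70/3.
Outer (u): 707/2.

Therefore ∬_D (x^2 + y^2) dx dy = 707/2.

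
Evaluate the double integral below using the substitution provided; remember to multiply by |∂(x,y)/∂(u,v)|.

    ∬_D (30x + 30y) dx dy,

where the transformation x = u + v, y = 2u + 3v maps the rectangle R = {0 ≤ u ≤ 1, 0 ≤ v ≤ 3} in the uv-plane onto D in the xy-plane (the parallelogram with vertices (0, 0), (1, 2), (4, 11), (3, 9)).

Compute the Jacobian determinant of (x, y) with respect to (u, v):

    ∂(x,y)/∂(u,v) = | 1  1 | = (1)(3) - (1)(2) = 1.
                   | 2  3 |

Its absolute value is |J| = 1 (the area scaling factor).

Substituting x = u + v, y = 2u + 3v into the integrand,

    30x + 30y → 90u + 120v,

so the integral becomes

    ∬_R (90u + 120v) · |J| du dv = ∫_0^1 ∫_0^3 (90u + 120v) dv du.

Inner (v): 270u + 540.
Outer (u): 675.

Therefore ∬_D (30x + 30y) dx dy = 675.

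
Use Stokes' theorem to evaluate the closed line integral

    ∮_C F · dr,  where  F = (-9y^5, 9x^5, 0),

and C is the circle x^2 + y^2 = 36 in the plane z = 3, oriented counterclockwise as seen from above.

Let S be the flat disk x^2 + y^2 ≤ 36 in the plane z = 3, with upward unit normal n̂ = ẑ. By Stokes' theorem,

    ∮_C F · dr = ∬_S (∇ × F) · n̂ dS = ∬_D (curl F)_z dA,

where D is the disk x^2 + y^2 ≤ 36.

Compute the curl of F = (-9y^5, 9x^5, 0):
    (∇ × F)_x = ∂F_z/∂y - ∂F_y/∂z = 0,
    (∇ × F)_y = ∂F_x/∂z - ∂F_z/∂x = 0,
    (∇ × F)_z = ∂F_y/∂x - ∂F_x/∂y = 45x^4 + 45y^4.

On z = 3, (curl F)_z = 45x^4 + 45y^4.

Convert to polar (x = r cos θ, y = r sin θ, dA = r dr dθ); the integrand becomes 45r^4(sin(θ)^4 + cos(θ)^4), so

    ∬_D (curl F)_z dA = ∫_0^{2π} ∫_0^{6} (45r^4(sin(θ)^4 + cos(θ)^4)) · r dr dθ.

Inner (r from 0 to 6): 349920sin(θ)^4 + 349920cos(θ)^4.
Outer (θ from 0 to 2π): 524880π.

Therefore ∮_C F · dr = 524880π.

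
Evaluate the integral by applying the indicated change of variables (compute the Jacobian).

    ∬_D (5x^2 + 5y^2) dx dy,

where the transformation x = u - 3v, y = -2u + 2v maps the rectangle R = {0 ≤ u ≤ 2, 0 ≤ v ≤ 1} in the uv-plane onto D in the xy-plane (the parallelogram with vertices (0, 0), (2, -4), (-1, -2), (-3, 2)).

Compute the Jacobian determinant of (x, y) with respect to (u, v):

    ∂(x,y)/∂(u,v) = | 1  -3 | = (1)(2) - (-3)(-2) = -4.
                   | -2  2 |

Its absolute value is |J| = 4 (the area scaling factor).

Substituting x = u - 3v, y = -2u + 2v into the integrand,

    5x^2 + 5y^2 → 25u^2 - 70u v + 65v^2,

so the integral becomes

    ∬_R (25u^2 - 70u v + 65v^2) · |J| du dv = ∫_0^2 ∫_0^1 (100u^2 - 280u v + 260v^2) dv du.

Inner (v): 100u^2 - 140u + 260/3.
Outer (u): 160.

Therefore ∬_D (5x^2 + 5y^2) dx dy = 160.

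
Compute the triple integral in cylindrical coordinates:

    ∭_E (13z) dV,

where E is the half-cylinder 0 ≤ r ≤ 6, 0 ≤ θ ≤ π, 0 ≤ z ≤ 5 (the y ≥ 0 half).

In cylindrical coordinates, x = r cos(θ), y = r sin(θ), z = z, and dV = r dr dθ dz.

The integrand becomes 13z, so

    ∭_E (13z) dV = ∫_{0}^{π} ∫_{0}^{6} ∫_{0}^{5} (13z) · r dz dr dθ.

Inner (z): 325r/2.
Middle (r from 0 to 6): 2925.
Outer (θ): 2925π.

Therefore the triple integral equals 2925π.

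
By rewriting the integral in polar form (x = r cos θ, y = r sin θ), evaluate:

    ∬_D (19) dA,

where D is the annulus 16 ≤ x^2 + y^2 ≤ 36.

The region D is 4 ≤ r ≤ 6, 0 ≤ θ ≤ 2π in polar coordinates, where x = r cos(θ), y = r sin(θ), and dA = r dr dθ.

Under the substitution, the integrand becomes 19, so

    ∬_D (19) dA = ∫_{0}^{2π} ∫_{4}^{6} (19) · r dr dθ.

Inner integral (in r): ∫_{4}^{6} (19) · r dr = 190.

Outer integral (in θ): ∫_{0}^{2π} (190) dθ = 380π.

Therefore ∬_D (19) dA = 380π.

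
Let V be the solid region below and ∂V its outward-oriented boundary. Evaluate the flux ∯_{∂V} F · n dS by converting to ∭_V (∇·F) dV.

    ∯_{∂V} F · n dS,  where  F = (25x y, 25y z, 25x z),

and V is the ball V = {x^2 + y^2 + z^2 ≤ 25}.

By the divergence theorem,

    ∯_{∂V} F · n dS = ∭_V (∇ · F) dV.

Compute the divergence:
    ∇ · F = ∂F_x/∂x + ∂F_y/∂y + ∂F_z/∂z = 25y + 25z + 25x = 25x + 25y + 25z.

In spherical coordinates, x = ρ sin(φ) cos(θ), y = ρ sin(φ) sin(θ), z = ρ cos(φ), dV = ρ^2 sin(φ) dρ dφ dθ, with 0 ≤ ρ ≤ 5, 0 ≤ φ ≤ π, 0 ≤ θ ≤ 2π.

The integrand, after substitution and multiplying by the volume element, becomes (25ρ (sqrt(2)sin(φ)sin(θ + π/4) + cos(φ))) · ρ^2 sin(φ), so

    ∭_V (∇·F) dV = ∫_0^{2π} ∫_0^{π} ∫_0^{5} (25ρ (sqrt(2)sin(φ)sin(θ + π/4) + cos(φ))) · ρ^2 sin(φ) dρ dφ dθ.

Inner (ρ from 0 to 5): 15625(sqrt(2)sin(φ)sin(θ + π/4) + cos(φ))sin(φ)/4.
Middle (φ from 0 to π): 15625sqrt(2)π sin(θ + π/4)/8.
Outer (θ from 0 to 2π): 0.

Therefore ∯_{∂V} F · n dS = 0.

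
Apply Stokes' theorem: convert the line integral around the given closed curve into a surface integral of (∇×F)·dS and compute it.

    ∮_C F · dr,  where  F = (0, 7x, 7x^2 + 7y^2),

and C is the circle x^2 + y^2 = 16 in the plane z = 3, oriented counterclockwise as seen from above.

Let S be the flat disk x^2 + y^2 ≤ 16 in the plane z = 3, with upward unit normal n̂ = ẑ. By Stokes' theorem,

    ∮_C F · dr = ∬_S (∇ × F) · n̂ dS = ∬_D (curl F)_z dA,

where D is the disk x^2 + y^2 ≤ 16.

Compute the curl of F = (0, 7x, 7x^2 + 7y^2):
    (∇ × F)_x = ∂F_z/∂y - ∂F_y/∂z = 14y,
    (∇ × F)_y = ∂F_x/∂z - ∂F_z/∂x = -14x,
    (∇ × F)_z = ∂F_y/∂x - ∂F_x/∂y = 7.

On z = 3, (curl F)_z = 7.

Convert to polar (x = r cos θ, y = r sin θ, dA = r dr dθ); the integrand becomes 7, so

    ∬_D (curl F)_z dA = ∫_0^{2π} ∫_0^{4} (7) · r dr dθ.

Inner (r from 0 to 4): 56.
Outer (θ from 0 to 2π): 112π.

Therefore ∮_C F · dr = 112π.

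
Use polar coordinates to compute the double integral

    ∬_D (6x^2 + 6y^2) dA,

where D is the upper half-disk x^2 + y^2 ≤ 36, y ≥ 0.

The region D is 0 ≤ r ≤ 6, 0 ≤ θ ≤ π in polar coordinates, where x = r cos(θ), y = r sin(θ), and dA = r dr dθ.

Under the substitution, the integrand becomes 6r^2, so

    ∬_D (6x^2 + 6y^2) dA = ∫_{0}^{π} ∫_{0}^{6} (6r^2) · r dr dθ.

Inner integral (in r): ∫_{0}^{6} (6r^2) · r dr = 1944.

Outer integral (in θ): ∫_{0}^{π} (1944) dθ = 1944π.

Therefore ∬_D (6x^2 + 6y^2) dA = 1944π.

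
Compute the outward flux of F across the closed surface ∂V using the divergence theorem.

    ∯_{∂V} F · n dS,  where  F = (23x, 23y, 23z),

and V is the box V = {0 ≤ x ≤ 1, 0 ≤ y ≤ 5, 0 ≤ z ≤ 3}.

By the divergence theorem,

    ∯_{∂V} F · n dS = ∭_V (∇ · F) dV.

Compute the divergence:
    ∇ · F = ∂F_x/∂x + ∂F_y/∂y + ∂F_z/∂z = 23 + 23 + 23 = 69.

V is a rectangular box, so dV = dx dy dz with 0 ≤ x ≤ 1, 0 ≤ y ≤ 5, 0 ≤ z ≤ 3.

Integrate (69) over V as an iterated integral:

    ∭_V (∇·F) dV = ∫_0^{1} ∫_0^{5} ∫_0^{3} (69) dz dy dx.

Inner (z from 0 to 3): 207.
Middle (y from 0 to 5): 1035.
Outer (x from 0 to 1): 1035.

Therefore ∯_{∂V} F · n dS = 1035.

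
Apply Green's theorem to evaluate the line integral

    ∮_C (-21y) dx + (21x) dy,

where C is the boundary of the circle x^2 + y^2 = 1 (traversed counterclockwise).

Green's theorem converts the closed line integral into a double integral over the enclosed region D:

    ∮_C P dx + Q dy = ∬_D (∂Q/∂x - ∂P/∂y) dA.

Here P = -21y, Q = 21x, so

    ∂Q/∂x = 21,    ∂P/∂y = -21,
    ∂Q/∂x - ∂P/∂y = 42.

D is the region x^2 + y^2 ≤ 1. Evaluating the double integral:

In polar coordinates (x = r cos θ, y = r sin θ, dA = r dr dθ) the integrand becomes 42, so

    ∬_D (42) dA = ∫_0^{2π} ∫_0^{1} (42) · r dr dθ.

Inner (r from 0 to 1): 21.
Outer (θ from 0 to 2π): 42π.

Therefore ∮_C P dx + Q dy = 42π.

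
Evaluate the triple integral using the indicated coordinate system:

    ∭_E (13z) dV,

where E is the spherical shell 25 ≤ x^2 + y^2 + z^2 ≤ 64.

In spherical coordinates, x = ρ sin(φ) cos(θ), y = ρ sin(φ) sin(θ), z = ρ cos(φ), and dV = ρ^2 sin(φ) dρ dφ dθ.

The integrand becomes 13ρ cos(φ), so

    ∭_E (13z) dV = ∫_{0}^{2π} ∫_{0}^{π} ∫_{5}^{8} (13ρ cos(φ)) · ρ^2 sin(φ) dρ dφ dθ.

Inner (ρ): 45123sin(2φ)/8.
Middle (φ): 0.
Outer (θ): 0.

Therefore the triple integral equals 0.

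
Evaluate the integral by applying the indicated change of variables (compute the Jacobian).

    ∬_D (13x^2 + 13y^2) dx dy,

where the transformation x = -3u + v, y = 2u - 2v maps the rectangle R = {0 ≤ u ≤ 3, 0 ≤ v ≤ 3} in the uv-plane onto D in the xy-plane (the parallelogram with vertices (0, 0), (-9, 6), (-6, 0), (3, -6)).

Compute the Jacobian determinant of (x, y) with respect to (u, v):

    ∂(x,y)/∂(u,v) = | -3  1 | = (-3)(-2) - (1)(2) = 4.
                   | 2  -2 |

Its absolute value is |J| = 4 (the area scaling factor).

Substituting x = -3u + v, y = 2u - 2v into the integrand,

    13x^2 + 13y^2 → 169u^2 - 182u v + 65v^2,

so the integral becomes

    ∬_R (169u^2 - 182u v + 65v^2) · |J| du dv = ∫_0^3 ∫_0^3 (676u^2 - 728u v + 260v^2) dv du.

Inner (v): 2028u^2 - 3276u + 2340.
Outer (u): 10530.

Therefore ∬_D (13x^2 + 13y^2) dx dy = 10530.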